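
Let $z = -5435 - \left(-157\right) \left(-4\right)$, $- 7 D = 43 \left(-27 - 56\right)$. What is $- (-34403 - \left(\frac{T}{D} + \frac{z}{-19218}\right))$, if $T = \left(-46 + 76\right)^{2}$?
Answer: $\frac{786603841391}{22863014} \approx 34405.0$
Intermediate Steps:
$D = \frac{3569}{7}$ ($D = - \frac{43 \left(-27 - 56\right)}{7} = - \frac{43 \left(-83\right)}{7} = \left(- \frac{1}{7}\right) \left(-3569\right) = \frac{3569}{7} \approx 509.86$)
$z = -6063$ ($z = -5435 - 628 = -6063$)
$T = 900$ ($T = 30^{2} = 900$)
$- (-34403 - \left(\frac{T}{D} + \frac{z}{-19218}\right)) = - (-34403 - \left(\frac{900}{\frac{3569}{7}} - \frac{6063}{-19218}\right)) = - (-34403 - \left(900 \cdot \frac{7}{3569} - - \frac{2021}{6406}\right)) = - (-34403 - \left(\frac{6300}{3569} + \frac{2021}{6406}\right)) = - (-34403 - \frac{47570749}{22863014}) = \left(-1\right) \left(- \frac{786603841391}{22863014}\right) = \frac{786603841391}{22863014}$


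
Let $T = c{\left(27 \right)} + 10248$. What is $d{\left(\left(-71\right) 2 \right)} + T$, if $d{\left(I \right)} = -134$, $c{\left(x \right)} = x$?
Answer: $10141$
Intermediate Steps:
$T = 10275$ ($T = 27 + 10248 = 10275$)
$d{\left(\left(-71\right) 2 \right)} + T = -134 + 10275 = 10141$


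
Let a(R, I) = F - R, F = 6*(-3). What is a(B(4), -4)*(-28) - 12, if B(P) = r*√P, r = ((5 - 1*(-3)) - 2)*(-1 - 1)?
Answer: -180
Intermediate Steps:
F = -18
r = -12 (r = ((5 + 3) - 2)*(-2) = (8 - 2)*(-2) = 6*(-2) = -12)
B(P) = -12*√P
a(R, I) = -18 - R
a(B(4), -4)*(-28) - 12 = (-18 - (-12)*√4)*(-28) - 12 = (-18 - (-12)*2)*(-28) - 12 = (-18 - 1*(-24))*(-28) - 12 = (-18 + 24)*(-28) - 12 = 6*(-28) - 12 = -168 - 12 = -180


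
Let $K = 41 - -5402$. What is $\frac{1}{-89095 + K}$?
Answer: $- \frac{1}{83652} \approx -1.1954 \cdot 10^{-5}$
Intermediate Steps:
$K = 5443$ ($K = 41 + 5402 = 5443$)
$\frac{1}{-89095 + K} = \frac{1}{-89095 + 5443} = \frac{1}{-83652} = - \frac{1}{83652}$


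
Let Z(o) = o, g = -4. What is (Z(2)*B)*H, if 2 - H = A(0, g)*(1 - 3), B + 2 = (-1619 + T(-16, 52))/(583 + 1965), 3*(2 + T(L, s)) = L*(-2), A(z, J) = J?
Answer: 20119/637 ≈ 31.584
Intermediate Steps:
T(L, s) = -2 - 2*L/3 (T(L, s) = -2 + (L*(-2))/3 = -2 + (-2*L)/3 = -2 - 2*L/3)
B = -20119/7644 (B = -2 + (-1619 + (-2 - ⅔*(-16)))/(583 + 1965) = -2 + (-1619 + (-2 + 32/3))/2548 = -2 + (-1619 + 26/3)*(1/2548) = -2 - 4831/3*1/2548 = -2 - 4831/7644 = -20119/7644 ≈ -2.6320)
H = -6 (H = 2 - (-4)*(1 - 3) = 2 - (-4)*(-2) = 2 - 1*8 = 2 - 8 = -6)
(Z(2)*B)*H = (2*(-20119/7644))*(-6) = -20119/3822*(-6) = 20119/637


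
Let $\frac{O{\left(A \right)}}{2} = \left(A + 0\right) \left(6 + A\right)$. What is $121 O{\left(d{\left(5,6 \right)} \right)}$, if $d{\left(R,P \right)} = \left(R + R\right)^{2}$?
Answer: $2565200$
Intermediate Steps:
$d{\left(R,P \right)} = 4 R^{2}$ ($d{\left(R,P \right)} = \left(2 R\right)^{2} = 4 R^{2}$)
$O{\left(A \right)} = 2 A \left(6 + A\right)$ ($O{\left(A \right)} = 2 \left(A + 0\right) \left(6 + A\right) = 2 A \left(6 + A\right)$)
$121 O{\left(d{\left(5,6 \right)} \right)} = 121 \cdot 2 \cdot 4 \cdot 5^{2} \left(6 + 4 \cdot 5^{2}\right) = 121 \cdot 2 \cdot 4 \cdot 25 \left(6 + 4 \cdot 25\right) = 121 \cdot 2 \cdot 100 \left(6 + 100\right) = 121 \cdot 2 \cdot 100 \cdot 106 = 121 \cdot 21200 = 2565200$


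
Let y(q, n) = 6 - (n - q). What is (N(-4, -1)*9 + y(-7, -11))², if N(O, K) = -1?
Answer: 1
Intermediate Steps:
y(q, n) = 6 + q - n (y(q, n) = 6 + (q - n) = 6 + q - n)
(N(-4, -1)*9 + y(-7, -11))² = (-1*9 + (6 - 7 - 1*(-11)))² = (-9 + (6 - 7 + 11))² = (-9 + 10)² = 1² = 1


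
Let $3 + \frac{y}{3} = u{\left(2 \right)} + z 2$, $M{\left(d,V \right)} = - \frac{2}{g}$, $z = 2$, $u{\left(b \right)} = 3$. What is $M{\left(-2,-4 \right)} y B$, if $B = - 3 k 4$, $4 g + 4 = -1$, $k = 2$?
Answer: $- \frac{2304}{5} \approx -460.8$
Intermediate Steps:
$g = - \frac{5}{4}$ ($g = -1 + \frac{1}{4} \left(-1\right) = -1 - \frac{1}{4} = - \frac{5}{4} \approx -1.25$)
$M{\left(d,V \right)} = \frac{8}{5}$ ($M{\left(d,V \right)} = - \frac{2}{- \frac{5}{4}} = \left(-2\right) \left(- \frac{4}{5}\right) = \frac{8}{5}$)
$y = 12$ ($y = -9 + 3 \left(3 + 2 \cdot 2\right) = -9 + 3 \left(3 + 4\right) = -9 + 3 \cdot 7 = -9 + 21 = 12$)
$B = -24$ ($B = \left(-3\right) 2 \cdot 4 = \left(-6\right) 4 = -24$)
$M{\left(-2,-4 \right)} y B = \frac{8}{5} \cdot 12 \left(-24\right) = \frac{96}{5} \left(-24\right) = - \frac{2304}{5}$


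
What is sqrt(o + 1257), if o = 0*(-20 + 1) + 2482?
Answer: sqrt(3739) ≈ 61.147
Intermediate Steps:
o = 2482 (o = 0*(-19) + 2482 = 0 + 2482 = 2482)
sqrt(o + 1257) = sqrt(2482 + 1257) = sqrt(3739)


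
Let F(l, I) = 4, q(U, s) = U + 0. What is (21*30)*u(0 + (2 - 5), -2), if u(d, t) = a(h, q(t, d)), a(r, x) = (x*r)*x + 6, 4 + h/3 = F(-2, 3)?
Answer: 3780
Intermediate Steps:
q(U, s) = U
h = 0 (h = -12 + 3*4 = -12 + 12 = 0)
a(r, x) = 6 + r*x² (a(r, x) = (r*x)*x + 6 = r*x² + 6 = 6 + r*x²)
u(d, t) = 6 (u(d, t) = 6 + 0*t² = 6 + 0 = 6)
(21*30)*u(0 + (2 - 5), -2) = (21*30)*6 = 630*6 = 3780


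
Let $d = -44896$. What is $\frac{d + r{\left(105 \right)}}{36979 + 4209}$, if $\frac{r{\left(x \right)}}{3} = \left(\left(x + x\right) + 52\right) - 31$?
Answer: $- \frac{44203}{41188} \approx -1.0732$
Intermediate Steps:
$r{\left(x \right)} = 63 + 6 x$ ($r{\left(x \right)} = 3 \left(\left(\left(x + x\right) + 52\right) - 31\right) = 3 \left(\left(2 x + 52\right) - 31\right) = 3 \left(\left(52 + 2 x\right) - 31\right) = 3 \left(21 + 2 x\right) = 63 + 6 x$)
$\frac{d + r{\left(105 \right)}}{36979 + 4209} = \frac{-44896 + \left(63 + 6 \cdot 105\right)}{36979 + 4209} = \frac{-44896 + \left(63 + 630\right)}{41188} = \left(-44896 + 693\right) \frac{1}{41188} = \left(-44203\right) \frac{1}{41188} = - \frac{44203}{41188}$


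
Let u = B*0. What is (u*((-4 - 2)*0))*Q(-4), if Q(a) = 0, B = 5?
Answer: 0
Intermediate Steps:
u = 0 (u = 5*0 = 0)
(u*((-4 - 2)*0))*Q(-4) = (0*((-4 - 2)*0))*0 = (0*(-6*0))*0 = (0*0)*0 = 0*0 = 0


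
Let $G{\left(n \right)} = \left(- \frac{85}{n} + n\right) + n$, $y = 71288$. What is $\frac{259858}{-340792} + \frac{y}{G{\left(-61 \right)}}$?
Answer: $- \frac{2585137563}{4367956} \approx -591.84$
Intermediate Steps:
$G{\left(n \right)} = - \frac{85}{n} + 2 n$ ($G{\left(n \right)} = \left(n - \frac{85}{n}\right) + n = - \frac{85}{n} + 2 n$)
$\frac{259858}{-340792} + \frac{y}{G{\left(-61 \right)}} = \frac{259858}{-340792} + \frac{71288}{- \frac{85}{-61} + 2 \left(-61\right)} = 259858 \left(- \frac{1}{340792}\right) + \frac{71288}{\left(-85\right) \left(- \frac{1}{61}\right) - 122} = - \frac{3169}{4156} + \frac{71288}{\frac{85}{61} - 122} = - \frac{3169}{4156} + \frac{71288}{- \frac{7357}{61}} = - \frac{3169}{4156} + 71288 \left(- \frac{61}{7357}\right) = - \frac{3169}{4156} - \frac{621224}{1051} = - \frac{2585137563}{4367956}$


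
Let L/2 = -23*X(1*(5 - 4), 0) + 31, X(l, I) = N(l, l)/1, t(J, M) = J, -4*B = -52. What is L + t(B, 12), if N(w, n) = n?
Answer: 29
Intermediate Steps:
B = 13 (B = -¼*(-52) = 13)
X(l, I) = l (X(l, I) = l/1 = l*1 = l)
L = 16 (L = 2*(-23*(5 - 4) + 31) = 2*(-23 + 31) = 2*8 = 16)
L + t(B, 12) = 16 + 13 = 29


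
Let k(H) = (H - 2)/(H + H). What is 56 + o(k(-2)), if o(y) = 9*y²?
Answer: 65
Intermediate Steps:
k(H) = (-2 + H)/(2*H) (k(H) = (-2 + H)/((2*H)) = (-2 + H)*(1/(2*H)) = (-2 + H)/(2*H))
56 + o(k(-2)) = 56 + 9*((½)*(-2 - 2)/(-2))² = 56 + 9*((½)*(-½)*(-4))² = 56 + 9*1² = 56 + 9*1 = 56 + 9 = 65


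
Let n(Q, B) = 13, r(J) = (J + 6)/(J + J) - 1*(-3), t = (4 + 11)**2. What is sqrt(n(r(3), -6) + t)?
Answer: sqrt(238) ≈ 15.427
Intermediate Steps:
t = 225 (t = 15**2 = 225)
r(J) = 3 + (6 + J)/(2*J) (r(J) = (6 + J)/((2*J)) + 3 = (6 + J)*(1/(2*J)) + 3 = (6 + J)/(2*J) + 3 = 3 + (6 + J)/(2*J))
sqrt(n(r(3), -6) + t) = sqrt(13 + 225) = sqrt(238)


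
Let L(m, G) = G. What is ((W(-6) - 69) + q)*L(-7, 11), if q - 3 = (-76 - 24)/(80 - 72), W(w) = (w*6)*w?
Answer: 3025/2 ≈ 1512.5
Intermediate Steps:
W(w) = 6*w² (W(w) = (6*w)*w = 6*w²)
q = -19/2 (q = 3 + (-76 - 24)/(80 - 72) = 3 - 100/8 = 3 - 100*⅛ = 3 - 25/2 = -19/2 ≈ -9.5000)
((W(-6) - 69) + q)*L(-7, 11) = ((6*(-6)² - 69) - 19/2)*11 = ((6*36 - 69) - 19/2)*11 = ((216 - 69) - 19/2)*11 = (147 - 19/2)*11 = (275/2)*11 = 3025/2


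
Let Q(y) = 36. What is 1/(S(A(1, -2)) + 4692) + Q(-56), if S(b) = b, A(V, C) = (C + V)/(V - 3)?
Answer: 337862/9385 ≈ 36.000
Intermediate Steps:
A(V, C) = (C + V)/(-3 + V)
1/(S(A(1, -2)) + 4692) + Q(-56) = 1/((-2 + 1)/(-3 + 1) + 4692) + 36 = 1/(-1/(-2) + 4692) + 36 = 1/(-½*(-1) + 4692) + 36 = 1/(½ + 4692) + 36 = 1/(9385/2) + 36 = 2/9385 + 36 = 337862/9385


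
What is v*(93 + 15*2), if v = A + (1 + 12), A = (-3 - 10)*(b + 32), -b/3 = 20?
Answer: 46371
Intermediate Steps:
b = -60 (b = -3*20 = -60)
A = 364 (A = (-3 - 10)*(-60 + 32) = -13*(-28) = 364)
v = 377 (v = 364 + (1 + 12) = 364 + 13 = 377)
v*(93 + 15*2) = 377*(93 + 15*2) = 377*(93 + 30) = 377*123 = 46371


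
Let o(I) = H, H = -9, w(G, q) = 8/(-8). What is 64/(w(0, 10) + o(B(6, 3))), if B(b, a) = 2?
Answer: -32/5 ≈ -6.4000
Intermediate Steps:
w(G, q) = -1 (w(G, q) = 8*(-⅛) = -1)
o(I) = -9
64/(w(0, 10) + o(B(6, 3))) = 64/(-1 - 9) = 64/(-10) = 64*(-⅒) = -32/5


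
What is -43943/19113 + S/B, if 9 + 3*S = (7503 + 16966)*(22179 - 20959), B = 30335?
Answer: 62951723512/193264285 ≈ 325.73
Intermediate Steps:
S = 29852171/3 (S = -3 + ((7503 + 16966)*(22179 - 20959))/3 = -3 + (24469*1220)/3 = -3 + (1/3)*29852180 = -3 + 29852180/3 = 29852171/3 ≈ 9.9507e+6)
-43943/19113 + S/B = -43943/19113 + (29852171/3)/30335 = -43943*1/19113 + (29852171/3)*(1/30335) = -43943/19113 + 29852171/91005 = 62951723512/193264285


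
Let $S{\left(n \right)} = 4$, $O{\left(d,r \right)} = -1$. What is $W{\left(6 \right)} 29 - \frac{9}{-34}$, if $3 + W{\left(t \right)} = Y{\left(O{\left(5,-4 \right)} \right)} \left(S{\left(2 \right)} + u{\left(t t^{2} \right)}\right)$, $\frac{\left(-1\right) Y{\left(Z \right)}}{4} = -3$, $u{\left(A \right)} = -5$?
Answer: $- \frac{14781}{34} \approx -434.74$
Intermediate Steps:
$Y{\left(Z \right)} = 12$ ($Y{\left(Z \right)} = \left(-4\right) \left(-3\right) = 12$)
$W{\left(t \right)} = -15$ ($W{\left(t \right)} = -3 + 12 \left(4 - 5\right) = -3 + 12 \left(-1\right) = -3 - 12 = -15$)
$W{\left(6 \right)} 29 - \frac{9}{-34} = \left(-15\right) 29 - \frac{9}{-34} = -435 - - \frac{9}{34} = -435 + \frac{9}{34} = - \frac{14781}{34}$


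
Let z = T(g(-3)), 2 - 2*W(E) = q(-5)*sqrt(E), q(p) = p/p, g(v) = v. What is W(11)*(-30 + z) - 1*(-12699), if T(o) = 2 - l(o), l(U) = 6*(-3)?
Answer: 12689 + 5*sqrt(11) ≈ 12706.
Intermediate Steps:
l(U) = -18
q(p) = 1
W(E) = 1 - sqrt(E)/2
T(o) = 20 (T(o) = 2 - 1*(-18) = 2 + 18 = 20)
z = 20
W(11)*(-30 + z) - 1*(-12699) = (1 - sqrt(11)/2)*(-30 + 20) - 1*(-12699) = (1 - sqrt(11)/2)*(-10) + 12699 = (-10 + 5*sqrt(11)) + 12699 = 12689 + 5*sqrt(11)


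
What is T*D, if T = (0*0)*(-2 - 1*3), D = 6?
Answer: 0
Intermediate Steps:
T = 0 (T = 0*(-2 - 3) = 0*(-5) = 0)
T*D = 0*6 = 0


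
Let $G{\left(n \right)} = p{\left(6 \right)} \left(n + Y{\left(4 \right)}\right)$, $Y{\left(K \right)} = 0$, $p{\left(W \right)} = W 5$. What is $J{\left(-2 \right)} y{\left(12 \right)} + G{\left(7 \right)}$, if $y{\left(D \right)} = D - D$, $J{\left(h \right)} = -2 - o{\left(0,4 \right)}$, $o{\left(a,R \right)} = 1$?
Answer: $210$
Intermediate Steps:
$p{\left(W \right)} = 5 W$
$G{\left(n \right)} = 30 n$ ($G{\left(n \right)} = 5 \cdot 6 \left(n + 0\right) = 30 n$)
$J{\left(h \right)} = -3$ ($J{\left(h \right)} = -2 - 1 = -3$)
$y{\left(D \right)} = 0$
$J{\left(-2 \right)} y{\left(12 \right)} + G{\left(7 \right)} = \left(-3\right) 0 + 30 \cdot 7 = 0 + 210 = 210$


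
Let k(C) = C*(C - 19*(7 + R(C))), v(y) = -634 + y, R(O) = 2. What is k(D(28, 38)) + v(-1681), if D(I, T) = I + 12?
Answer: -7555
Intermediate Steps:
D(I, T) = 12 + I
k(C) = C*(-171 + C) (k(C) = C*(C - 19*(7 + 2)) = C*(C - 19*9) = C*(C - 171) = C*(-171 + C))
k(D(28, 38)) + v(-1681) = (12 + 28)*(-171 + (12 + 28)) + (-634 - 1681) = 40*(-171 + 40) - 2315 = 40*(-131) - 2315 = -5240 - 2315 = -7555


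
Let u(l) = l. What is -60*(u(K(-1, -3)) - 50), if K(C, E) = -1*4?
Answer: 3240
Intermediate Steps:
K(C, E) = -4
-60*(u(K(-1, -3)) - 50) = -60*(-4 - 50) = -60*(-54) = 3240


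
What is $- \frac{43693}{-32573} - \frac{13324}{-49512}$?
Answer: $\frac{649332617}{403188594} \approx 1.6105$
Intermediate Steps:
$- \frac{43693}{-32573} - \frac{13324}{-49512} = \left(-43693\right) \left(- \frac{1}{32573}\right) - - \frac{3331}{12378} = \frac{43693}{32573} + \frac{3331}{12378} = \frac{649332617}{403188594}$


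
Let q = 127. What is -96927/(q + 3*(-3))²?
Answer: -96927/13924 ≈ -6.9611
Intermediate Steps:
-96927/(q + 3*(-3))² = -96927/(127 + 3*(-3))² = -96927/(127 - 9)² = -96927/(118²) = -96927/13924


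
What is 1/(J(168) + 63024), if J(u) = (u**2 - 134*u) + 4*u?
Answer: 1/69408 ≈ 1.4408e-5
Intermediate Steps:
J(u) = u**2 - 130*u
1/(J(168) + 63024) = 1/(168*(-130 + 168) + 63024) = 1/(168*38 + 63024) = 1/(6384 + 63024) = 1/69408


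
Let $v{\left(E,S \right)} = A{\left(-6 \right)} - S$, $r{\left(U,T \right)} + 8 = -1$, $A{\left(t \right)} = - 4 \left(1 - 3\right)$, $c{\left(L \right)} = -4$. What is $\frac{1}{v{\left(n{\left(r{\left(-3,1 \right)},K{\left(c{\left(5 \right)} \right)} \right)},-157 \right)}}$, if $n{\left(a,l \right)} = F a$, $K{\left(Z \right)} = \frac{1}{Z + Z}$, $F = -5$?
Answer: $\frac{1}{165} \approx 0.0060606$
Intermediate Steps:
$A{\left(t \right)} = 8$ ($A{\left(t \right)} = \left(-4\right) \left(-2\right) = 8$)
$r{\left(U,T \right)} = -9$ ($r{\left(U,T \right)} = -8 - 1 = -9$)
$K{\left(Z \right)} = \frac{1}{2 Z}$
$n{\left(a,l \right)} = - 5 a$
$v{\left(E,S \right)} = 8 - S$
$\frac{1}{v{\left(n{\left(r{\left(-3,1 \right)},K{\left(c{\left(5 \right)} \right)} \right)},-157 \right)}} = \frac{1}{8 - -157} = \frac{1}{8 + 157} = \frac{1}{165}$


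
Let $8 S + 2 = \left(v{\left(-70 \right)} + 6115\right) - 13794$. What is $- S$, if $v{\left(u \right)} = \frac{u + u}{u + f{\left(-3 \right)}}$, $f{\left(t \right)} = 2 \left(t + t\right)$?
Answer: $\frac{314851}{328} \approx 959.91$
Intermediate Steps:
$f{\left(t \right)} = 4 t$ ($f{\left(t \right)} = 2 \cdot 2 t = 4 t$)
$v{\left(u \right)} = \frac{2 u}{-12 + u}$ ($v{\left(u \right)} = \frac{u + u}{u + 4 \left(-3\right)} = \frac{2 u}{u - 12} = \frac{2 u}{-12 + u}$)
$S = - \frac{314851}{328}$ ($S = - \frac{1}{4} + \frac{\left(2 \left(-70\right) \frac{1}{-12 - 70} + 6115\right) - 13794}{8} = - \frac{1}{4} + \frac{\left(2 \left(-70\right) \frac{1}{-82} + 6115\right) - 13794}{8} = - \frac{1}{4} + \frac{\left(2 \left(-70\right) \left(- \frac{1}{82}\right) + 6115\right) - 13794}{8} = - \frac{1}{4} + \frac{\left(\frac{70}{41} + 6115\right) - 13794}{8} = - \frac{1}{4} + \frac{\frac{250785}{41} - 13794}{8} = - \frac{1}{4} + \frac{1}{8} \left(- \frac{314769}{41}\right) = - \frac{1}{4} - \frac{314769}{328} = - \frac{314851}{328} \approx -959.91$)
$- S = \left(-1\right) \left(- \frac{314851}{328}\right) = \frac{314851}{328}$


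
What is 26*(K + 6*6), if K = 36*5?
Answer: 5616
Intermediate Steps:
K = 180
26*(K + 6*6) = 26*(180 + 6*6) = 26*(180 + 36) = 26*216 = 5616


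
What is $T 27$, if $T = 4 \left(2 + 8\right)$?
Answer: $1080$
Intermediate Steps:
$T = 40$ ($T = 4 \cdot 10 = 40$)
$T 27 = 40 \cdot 27 = 1080$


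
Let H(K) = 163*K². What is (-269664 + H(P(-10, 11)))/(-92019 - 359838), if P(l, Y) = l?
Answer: 253364/451857 ≈ 0.56072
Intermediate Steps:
(-269664 + H(P(-10, 11)))/(-92019 - 359838) = (-269664 + 163*(-10)²)/(-92019 - 359838) = (-269664 + 163*100)/(-451857) = (-269664 + 16300)*(-1/451857) = -253364*(-1/451857) = 253364/451857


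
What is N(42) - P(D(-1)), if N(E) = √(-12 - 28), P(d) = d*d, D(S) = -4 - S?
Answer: -9 + 2*I*√10 ≈ -9.0 + 6.3246*I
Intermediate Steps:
P(d) = d²
N(E) = 2*I*√10 (N(E) = √(-40) = 2*I*√10)
N(42) - P(D(-1)) = 2*I*√10 - (-4 - 1*(-1))² = 2*I*√10 - (-4 + 1)² = 2*I*√10 - 1*(-3)² = 2*I*√10 - 1*9 = 2*I*√10 - 9 = -9 + 2*I*√10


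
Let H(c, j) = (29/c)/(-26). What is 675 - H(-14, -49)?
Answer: 245671/364 ≈ 674.92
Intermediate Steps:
H(c, j) = -29/(26*c) (H(c, j) = (29/c)*(-1/26) = -29/(26*c))
675 - H(-14, -49) = 675 - (-29)/(26*(-14)) = 675 - (-29)*(-1)/(26*14) = 675 - 1*29/364 = 675 - 29/364 = 245671/364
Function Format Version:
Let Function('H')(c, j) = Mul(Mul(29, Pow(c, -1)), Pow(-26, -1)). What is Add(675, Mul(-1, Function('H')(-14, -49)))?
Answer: Rational(245671, 364) ≈ 674.92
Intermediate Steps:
Function('H')(c, j) = Mul(Rational(-29, 26), Pow(c, -1)) (Function('H')(c, j) = Mul(Mul(29, Pow(c, -1)), Rational(-1, 26)) = Mul(Rational(-29, 26), Pow(c, -1)))
Add(675, Mul(-1, Function('H')(-14, -49))) = Add(675, Mul(-1, Mul(Rational(-29, 26), Pow(-14, -1)))) = Add(675, Mul(-1, Mul(Rational(-29, 26), Rational(-1, 14)))) = Add(675, Mul(-1, Rational(29, 364))) = Add(675, Rational(-29, 364)) = Rational(245671, 364)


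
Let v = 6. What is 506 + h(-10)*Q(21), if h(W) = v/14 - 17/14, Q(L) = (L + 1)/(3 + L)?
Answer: 84887/168 ≈ 505.28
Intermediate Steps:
Q(L) = (1 + L)/(3 + L)
h(W) = -11/14 (h(W) = 6/14 - 17/14 = 6*(1/14) - 17*1/14 = 3/7 - 17/14 = -11/14)
506 + h(-10)*Q(21) = 506 - 11*(1 + 21)/(14*(3 + 21)) = 506 - 11*22/(14*24) = 506 - 11*22/336 = 506 - 11/14*11/12 = 506 - 121/168 = 84887/168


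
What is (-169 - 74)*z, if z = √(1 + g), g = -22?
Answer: -243*I*√21 ≈ -1113.6*I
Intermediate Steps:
z = I*√21 (z = √(1 - 22) = √(-21) = I*√21 ≈ 4.5826*I)
(-169 - 74)*z = (-169 - 74)*(I*√21) = -243*I*√21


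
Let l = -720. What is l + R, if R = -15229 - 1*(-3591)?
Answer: -12358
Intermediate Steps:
R = -11638 (R = -15229 + 3591 = -11638)
l + R = -720 - 11638 = -12358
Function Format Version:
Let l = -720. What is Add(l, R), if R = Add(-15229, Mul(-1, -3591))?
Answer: -12358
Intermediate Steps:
R = -11638 (R = Add(-15229, 3591) = -11638)
Add(l, R) = Add(-720, -11638) = -12358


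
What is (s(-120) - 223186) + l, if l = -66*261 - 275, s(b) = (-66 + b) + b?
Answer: -240993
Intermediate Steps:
s(b) = -66 + 2*b
l = -17501 (l = -17226 - 275 = -17501)
(s(-120) - 223186) + l = ((-66 + 2*(-120)) - 223186) - 17501 = ((-66 - 240) - 223186) - 17501 = (-306 - 223186) - 17501 = -223492 - 17501 = -240993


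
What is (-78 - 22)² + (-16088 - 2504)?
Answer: -8592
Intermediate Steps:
(-78 - 22)² + (-16088 - 2504) = (-100)² - 18592 = 10000 - 18592 = -8592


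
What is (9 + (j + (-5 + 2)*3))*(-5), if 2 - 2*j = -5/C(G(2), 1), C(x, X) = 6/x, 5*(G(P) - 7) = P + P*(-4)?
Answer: -205/12 ≈ -17.083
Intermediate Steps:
G(P) = 7 - 3*P/5 (G(P) = 7 + (P + P*(-4))/5 = 7 + (P - 4*P)/5 = 7 + (-3*P)/5 = 7 - 3*P/5)
j = 41/12 (j = 1 - (-5)/(2*(6/(7 - 3/5*2))) = 1 - (-5)/(2*(6/(7 - 6/5))) = 1 - (-5)/(2*(6/(29/5))) = 1 - (-5)/(2*(6*(5/29))) = 1 - (-5)/(2*30/29) = 1 - (-5)*29/(2*30) = 1 - 1/2*(-29/6) = 1 + 29/12 = 41/12 ≈ 3.4167)
(9 + (j + (-5 + 2)*3))*(-5) = (9 + (41/12 + (-5 + 2)*3))*(-5) = (9 + (41/12 - 3*3))*(-5) = (9 + (41/12 - 9))*(-5) = (9 - 67/12)*(-5) = (41/12)*(-5) = -205/12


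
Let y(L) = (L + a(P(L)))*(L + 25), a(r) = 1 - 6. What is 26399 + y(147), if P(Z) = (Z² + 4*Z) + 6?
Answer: 50823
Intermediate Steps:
P(Z) = 6 + Z² + 4*Z
a(r) = -5
y(L) = (-5 + L)*(25 + L) (y(L) = (L - 5)*(L + 25) = (-5 + L)*(25 + L))
26399 + y(147) = 26399 + (-125 + 147² + 20*147) = 26399 + (-125 + 21609 + 2940) = 26399 + 24424 = 50823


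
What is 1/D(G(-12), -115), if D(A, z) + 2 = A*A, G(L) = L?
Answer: 1/142 ≈ 0.0070423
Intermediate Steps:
D(A, z) = -2 + A**2 (D(A, z) = -2 + A*A = -2 + A**2)
1/D(G(-12), -115) = 1/(-2 + (-12)**2) = 1/(-2 + 144) = 1/142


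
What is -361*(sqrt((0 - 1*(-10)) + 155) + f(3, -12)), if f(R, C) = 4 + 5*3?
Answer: -6859 - 361*sqrt(165) ≈ -11496.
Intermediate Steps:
f(R, C) = 19 (f(R, C) = 4 + 15 = 19)
-361*(sqrt((0 - 1*(-10)) + 155) + f(3, -12)) = -361*(sqrt((0 - 1*(-10)) + 155) + 19) = -361*(sqrt((0 + 10) + 155) + 19) = -361*(sqrt(10 + 155) + 19) = -361*(sqrt(165) + 19) = -361*(19 + sqrt(165)) = -6859 - 361*sqrt(165)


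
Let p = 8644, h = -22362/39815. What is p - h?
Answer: 344183222/39815 ≈ 8644.6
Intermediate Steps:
h = -22362/39815 (h = -22362*1/39815 = -22362/39815 ≈ -0.56165)
p - h = 8644 - 1*(-22362/39815) = 8644 + 22362/39815 = 344183222/39815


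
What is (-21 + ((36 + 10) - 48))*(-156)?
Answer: 3588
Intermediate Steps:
(-21 + ((36 + 10) - 48))*(-156) = (-21 + (46 - 48))*(-156) = (-21 - 2)*(-156) = -23*(-156) = 3588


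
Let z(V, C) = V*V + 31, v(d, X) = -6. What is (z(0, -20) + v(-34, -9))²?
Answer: 625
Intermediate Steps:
z(V, C) = 31 + V² (z(V, C) = V² + 31 = 31 + V²)
(z(0, -20) + v(-34, -9))² = ((31 + 0²) - 6)² = ((31 + 0) - 6)² = (31 - 6)² = 25² = 625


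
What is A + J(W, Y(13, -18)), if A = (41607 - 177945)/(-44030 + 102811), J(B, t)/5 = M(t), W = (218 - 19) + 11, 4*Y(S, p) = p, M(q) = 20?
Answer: 5741762/58781 ≈ 97.681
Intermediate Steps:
Y(S, p) = p/4
W = 210 (W = 199 + 11 = 210)
J(B, t) = 100 (J(B, t) = 5*20 = 100)
A = -136338/58781 ≈ -2.3194
A + J(W, Y(13, -18)) = -136338/58781 + 100 = 5741762/58781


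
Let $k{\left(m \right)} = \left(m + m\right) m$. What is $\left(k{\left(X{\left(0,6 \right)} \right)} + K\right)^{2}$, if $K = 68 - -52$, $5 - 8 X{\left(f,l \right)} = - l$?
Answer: $\frac{15689521}{1024} \approx 15322.0$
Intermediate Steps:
$X{\left(f,l \right)} = \frac{5}{8} + \frac{l}{8}$ ($X{\left(f,l \right)} = \frac{5}{8} - \frac{\left(-1\right) l}{8} = \frac{5}{8} + \frac{l}{8}$)
$k{\left(m \right)} = 2 m^{2}$ ($k{\left(m \right)} = 2 m m = 2 m^{2}$)
$K = 120$ ($K = 68 + 52 = 120$)
$\left(k{\left(X{\left(0,6 \right)} \right)} + K\right)^{2} = \left(2 \left(\frac{5}{8} + \frac{1}{8} \cdot 6\right)^{2} + 120\right)^{2} = \left(2 \left(\frac{5}{8} + \frac{3}{4}\right)^{2} + 120\right)^{2} = \left(2 \left(\frac{11}{8}\right)^{2} + 120\right)^{2} = \left(2 \cdot \frac{121}{64} + 120\right)^{2} = \left(\frac{121}{32} + 120\right)^{2} = \left(\frac{3961}{32}\right)^{2} = \frac{15689521}{1024}$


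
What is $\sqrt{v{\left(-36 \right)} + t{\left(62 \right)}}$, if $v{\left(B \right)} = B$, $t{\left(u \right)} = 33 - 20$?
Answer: $i \sqrt{23} \approx 4.7958 i$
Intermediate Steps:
$t{\left(u \right)} = 13$ ($t{\left(u \right)} = 33 - 20 = 13$)
$\sqrt{v{\left(-36 \right)} + t{\left(62 \right)}} = \sqrt{-36 + 13} = \sqrt{-23} = i \sqrt{23}$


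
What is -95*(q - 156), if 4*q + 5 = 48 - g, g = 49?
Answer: 29925/2 ≈ 14963.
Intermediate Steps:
q = -3/2 (q = -5/4 + (48 - 1*49)/4 = -5/4 + (48 - 49)/4 = -5/4 + (1/4)*(-1) = -5/4 - 1/4 = -3/2 ≈ -1.5000)
-95*(q - 156) = -95*(-3/2 - 156) = -95*(-315/2) = 29925/2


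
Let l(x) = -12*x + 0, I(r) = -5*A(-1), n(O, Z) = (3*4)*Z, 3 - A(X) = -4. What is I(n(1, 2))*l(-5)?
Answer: -2100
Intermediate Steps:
A(X) = 7 (A(X) = 3 - 1*(-4) = 3 + 4 = 7)
n(O, Z) = 12*Z
I(r) = -35 (I(r) = -5*7 = -35)
l(x) = -12*x
I(n(1, 2))*l(-5) = -(-420)*(-5) = -35*60 = -2100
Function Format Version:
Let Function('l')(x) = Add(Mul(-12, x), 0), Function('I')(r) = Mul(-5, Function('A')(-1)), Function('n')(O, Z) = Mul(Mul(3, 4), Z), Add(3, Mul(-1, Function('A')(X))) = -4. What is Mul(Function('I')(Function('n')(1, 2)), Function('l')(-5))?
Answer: -2100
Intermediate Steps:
Function('A')(X) = 7 (Function('A')(X) = Add(3, Mul(-1, -4)) = Add(3, 4) = 7)
Function('n')(O, Z) = Mul(12, Z)
Function('I')(r) = -35 (Function('I')(r) = Mul(-5, 7) = -35)
Function('l')(x) = Mul(-12, x)
Mul(Function('I')(Function('n')(1, 2)), Function('l')(-5)) = Mul(-35, Mul(-12, -5)) = Mul(-35, 60) = -2100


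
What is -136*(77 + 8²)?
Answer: -19176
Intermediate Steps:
-136*(77 + 8²) = -136*(77 + 64) = -136*141 = -19176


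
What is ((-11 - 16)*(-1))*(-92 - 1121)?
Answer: -32751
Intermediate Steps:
((-11 - 16)*(-1))*(-92 - 1121) = -27*(-1)*(-1213) = 27*(-1213) = -32751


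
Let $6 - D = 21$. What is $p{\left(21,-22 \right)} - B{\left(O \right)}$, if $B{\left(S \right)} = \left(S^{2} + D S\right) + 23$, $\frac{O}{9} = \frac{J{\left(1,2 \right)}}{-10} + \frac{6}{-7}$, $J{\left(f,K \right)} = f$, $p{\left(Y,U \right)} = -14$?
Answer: $- \frac{1178059}{4900} \approx -240.42$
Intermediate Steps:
$D = -15$ ($D = 6 - 21 = -15$)
$O = - \frac{603}{70}$ ($O = 9 \left(1 \frac{1}{-10} + \frac{6}{-7}\right) = 9 \left(1 \left(- \frac{1}{10}\right) + 6 \left(- \frac{1}{7}\right)\right) = 9 \left(- \frac{1}{10} - \frac{6}{7}\right) = 9 \left(- \frac{67}{70}\right) = - \frac{603}{70} \approx -8.6143$)
$B{\left(S \right)} = 23 + S^{2} - 15 S$ ($B{\left(S \right)} = \left(S^{2} - 15 S\right) + 23 = 23 + S^{2} - 15 S$)
$p{\left(21,-22 \right)} - B{\left(O \right)} = -14 - \left(23 + \left(- \frac{603}{70}\right)^{2} - - \frac{1809}{14}\right) = -14 - \left(23 + \frac{363609}{4900} + \frac{1809}{14}\right) = -14 - \frac{1109459}{4900} = - \frac{1178059}{4900}$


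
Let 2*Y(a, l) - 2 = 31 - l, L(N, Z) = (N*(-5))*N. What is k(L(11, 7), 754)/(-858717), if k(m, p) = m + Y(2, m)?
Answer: 286/858717 ≈ 0.00033305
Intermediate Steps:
L(N, Z) = -5*N² (L(N, Z) = (-5*N)*N = -5*N²)
Y(a, l) = 33/2 - l/2 (Y(a, l) = 1 + (31 - l)/2 = 1 + (31/2 - l/2) = 33/2 - l/2)
k(m, p) = 33/2 + m/2 (k(m, p) = m + (33/2 - m/2) = 33/2 + m/2)
k(L(11, 7), 754)/(-858717) = (33/2 + (-5*11²)/2)/(-858717) = (33/2 + (-5*121)/2)*(-1/858717) = (33/2 + (½)*(-605))*(-1/858717) = (33/2 - 605/2)*(-1/858717) = -286*(-1/858717) = 286/858717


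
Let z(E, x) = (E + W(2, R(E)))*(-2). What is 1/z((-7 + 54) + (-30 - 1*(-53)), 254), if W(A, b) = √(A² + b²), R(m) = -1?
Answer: -7/979 + √5/9790 ≈ -0.0069218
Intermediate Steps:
z(E, x) = -2*E - 2*√5 (z(E, x) = (E + √(2² + (-1)²))*(-2) = (E + √(4 + 1))*(-2) = (E + √5)*(-2) = -2*E - 2*√5)
1/z((-7 + 54) + (-30 - 1*(-53)), 254) = 1/(-2*((-7 + 54) + (-30 - 1*(-53))) - 2*√5) = 1/(-2*(47 + (-30 + 53)) - 2*√5) = 1/(-2*(47 + 23) - 2*√5) = 1/(-2*70 - 2*√5) = 1/(-140 - 2*√5)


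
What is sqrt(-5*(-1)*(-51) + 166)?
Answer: I*sqrt(89) ≈ 9.434*I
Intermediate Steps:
sqrt(-5*(-1)*(-51) + 166) = sqrt(5*(-51) + 166) = sqrt(-255 + 166) = sqrt(-89) = I*sqrt(89)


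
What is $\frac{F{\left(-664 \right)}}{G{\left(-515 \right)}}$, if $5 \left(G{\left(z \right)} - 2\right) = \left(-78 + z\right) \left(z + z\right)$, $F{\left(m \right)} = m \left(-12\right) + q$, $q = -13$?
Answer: $\frac{1591}{24432} \approx 0.06512$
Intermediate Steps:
$F{\left(m \right)} = -13 - 12 m$ ($F{\left(m \right)} = m \left(-12\right) - 13 = - 12 m - 13 = -13 - 12 m$)
$G{\left(z \right)} = 2 + \frac{2 z \left(-78 + z\right)}{5}$ ($G{\left(z \right)} = 2 + \frac{\left(-78 + z\right) \left(z + z\right)}{5} = 2 + \frac{\left(-78 + z\right) 2 z}{5} = 2 + \frac{2 z \left(-78 + z\right)}{5}$)
$\frac{F{\left(-664 \right)}}{G{\left(-515 \right)}} = \frac{-13 - -7968}{2 - -16068 + \frac{2 \left(-515\right)^{2}}{5}} = \frac{-13 + 7968}{2 + 16068 + \frac{2}{5} \cdot 265225} = \frac{7955}{2 + 16068 + 106090} = \frac{7955}{122160} = 7955 \cdot \frac{1}{122160} = \frac{1591}{24432}$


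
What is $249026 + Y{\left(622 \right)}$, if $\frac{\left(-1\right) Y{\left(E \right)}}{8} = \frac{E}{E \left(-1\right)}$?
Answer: $249034$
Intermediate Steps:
$Y{\left(E \right)} = 8$ ($Y{\left(E \right)} = - 8 \frac{E}{E \left(-1\right)} = - 8 \frac{E}{\left(-1\right) E} = - 8 E \left(- \frac{1}{E}\right) = \left(-8\right) \left(-1\right) = 8$)
$249026 + Y{\left(622 \right)} = 249026 + 8 = 249034$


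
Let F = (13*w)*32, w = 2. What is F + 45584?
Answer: 46416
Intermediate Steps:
F = 832 (F = (13*2)*32 = 26*32 = 832)
F + 45584 = 832 + 45584 = 46416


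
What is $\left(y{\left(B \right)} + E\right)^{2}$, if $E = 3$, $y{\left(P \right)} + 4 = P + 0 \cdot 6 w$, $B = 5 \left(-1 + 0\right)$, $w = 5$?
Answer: $36$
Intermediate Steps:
$B = -5$ ($B = 5 \left(-1\right) = -5$)
$y{\left(P \right)} = -4 + P$ ($y{\left(P \right)} = -4 + \left(P + 0 \cdot 6 \cdot 5\right) = -4 + \left(P + 0 \cdot 5\right) = -4 + \left(P + 0\right) = -4 + P$)
$\left(y{\left(B \right)} + E\right)^{2} = \left(\left(-4 - 5\right) + 3\right)^{2} = \left(-9 + 3\right)^{2} = \left(-6\right)^{2} = 36$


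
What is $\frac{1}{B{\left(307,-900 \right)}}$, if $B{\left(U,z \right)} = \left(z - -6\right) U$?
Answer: $- \frac{1}{274458} \approx -3.6435 \cdot 10^{-6}$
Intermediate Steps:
$B{\left(U,z \right)} = U \left(6 + z\right)$ ($B{\left(U,z \right)} = \left(z + 6\right) U = \left(6 + z\right) U = U \left(6 + z\right)$)
$\frac{1}{B{\left(307,-900 \right)}} = \frac{1}{307 \left(6 - 900\right)} = \frac{1}{307 \left(-894\right)} = \frac{1}{-274458} = - \frac{1}{274458}$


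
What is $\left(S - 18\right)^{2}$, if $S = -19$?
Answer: $1369$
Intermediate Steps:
$\left(S - 18\right)^{2} = \left(-19 - 18\right)^{2} = \left(-37\right)^{2} = 1369$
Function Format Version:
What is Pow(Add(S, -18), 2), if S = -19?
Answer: 1369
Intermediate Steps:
Pow(Add(S, -18), 2) = Pow(Add(-19, -18), 2) = Pow(-37, 2) = 1369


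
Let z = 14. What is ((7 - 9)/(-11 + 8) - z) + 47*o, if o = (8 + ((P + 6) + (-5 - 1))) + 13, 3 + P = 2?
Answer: 2780/3 ≈ 926.67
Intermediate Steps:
P = -1 (P = -3 + 2 = -1)
o = 20 (o = (8 + ((-1 + 6) + (-5 - 1))) + 13 = (8 + (5 - 6)) + 13 = (8 - 1) + 13 = 7 + 13 = 20)
((7 - 9)/(-11 + 8) - z) + 47*o = ((7 - 9)/(-11 + 8) - 1*14) + 47*20 = (-2/(-3) - 14) + 940 = (-2*(-⅓) - 14) + 940 = (⅔ - 14) + 940 = -40/3 + 940 = 2780/3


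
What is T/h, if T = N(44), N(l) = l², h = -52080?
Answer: -121/3255 ≈ -0.037174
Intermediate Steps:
T = 1936 (T = 44² = 1936)
T/h = 1936/(-52080) = 1936*(-1/52080) = -121/3255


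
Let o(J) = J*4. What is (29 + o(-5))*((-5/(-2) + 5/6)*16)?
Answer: 480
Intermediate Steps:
o(J) = 4*J
(29 + o(-5))*((-5/(-2) + 5/6)*16) = (29 + 4*(-5))*((-5/(-2) + 5/6)*16) = (29 - 20)*((-5*(-1/2) + 5*(1/6))*16) = 9*((5/2 + 5/6)*16) = 9*((10/3)*16) = 9*(160/3) = 480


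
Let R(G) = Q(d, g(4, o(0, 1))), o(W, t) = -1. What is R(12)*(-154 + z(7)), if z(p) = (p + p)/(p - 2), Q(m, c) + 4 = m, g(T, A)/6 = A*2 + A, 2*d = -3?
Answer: 4158/5 ≈ 831.60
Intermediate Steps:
d = -3/2 (d = (½)*(-3) = -3/2 ≈ -1.5000)
g(T, A) = 18*A (g(T, A) = 6*(A*2 + A) = 6*(2*A + A) = 6*(3*A) = 18*A)
Q(m, c) = -4 + m
R(G) = -11/2 (R(G) = -4 - 3/2 = -11/2)
z(p) = 2*p/(-2 + p) (z(p) = (2*p)/(-2 + p) = 2*p/(-2 + p))
R(12)*(-154 + z(7)) = -11*(-154 + 2*7/(-2 + 7))/2 = -11*(-154 + 2*7/5)/2 = -11*(-154 + 2*7*(⅕))/2 = -11*(-154 + 14/5)/2 = -11/2*(-756/5) = 4158/5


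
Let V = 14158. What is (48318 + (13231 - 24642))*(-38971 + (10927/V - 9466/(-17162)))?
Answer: -174733170420567499/121489798 ≈ -1.4383e+9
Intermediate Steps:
(48318 + (13231 - 24642))*(-38971 + (10927/V - 9466/(-17162))) = (48318 + (13231 - 24642))*(-38971 + (10927/14158 - 9466/(-17162))) = (48318 - 11411)*(-38971 + (10927*(1/14158) - 9466*(-1/17162))) = 36907*(-38971 + (10927/14158 + 4733/8581)) = 36907*(-38971 + 160774401/121489798) = 36907*(-4734418143457/121489798) = -174733170420567499/121489798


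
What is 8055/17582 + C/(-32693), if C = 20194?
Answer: -91708793/574808326 ≈ -0.15955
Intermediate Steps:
8055/17582 + C/(-32693) = 8055/17582 + 20194/(-32693) = 8055*(1/17582) + 20194*(-1/32693) = 8055/17582 - 20194/32693 = -91708793/574808326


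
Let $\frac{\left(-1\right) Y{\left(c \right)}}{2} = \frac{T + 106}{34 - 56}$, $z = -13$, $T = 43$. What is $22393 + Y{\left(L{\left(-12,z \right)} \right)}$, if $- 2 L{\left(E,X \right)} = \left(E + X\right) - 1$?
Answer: $\frac{246472}{11} \approx 22407.0$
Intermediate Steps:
$L{\left(E,X \right)} = \frac{1}{2} - \frac{E}{2} - \frac{X}{2}$ ($L{\left(E,X \right)} = - \frac{\left(E + X\right) - 1}{2} = - \frac{-1 + E + X}{2} = \frac{1}{2} - \frac{E}{2} - \frac{X}{2}$)
$Y{\left(c \right)} = \frac{149}{11}$ ($Y{\left(c \right)} = - 2 \frac{43 + 106}{34 - 56} = - 2 \frac{149}{-22} = - 2 \cdot 149 \left(- \frac{1}{22}\right) = \left(-2\right) \left(- \frac{149}{22}\right) = \frac{149}{11}$)
$22393 + Y{\left(L{\left(-12,z \right)} \right)} = 22393 + \frac{149}{11} = \frac{246472}{11}$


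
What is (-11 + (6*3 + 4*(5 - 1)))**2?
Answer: 529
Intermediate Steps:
(-11 + (6*3 + 4*(5 - 1)))**2 = (-11 + (18 + 4*4))**2 = (-11 + (18 + 16))**2 = (-11 + 34)**2 = 23**2 = 529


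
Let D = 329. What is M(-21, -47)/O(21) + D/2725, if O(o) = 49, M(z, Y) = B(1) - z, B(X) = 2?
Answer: 78796/133525 ≈ 0.59012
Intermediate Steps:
M(z, Y) = 2 - z
M(-21, -47)/O(21) + D/2725 = (2 - 1*(-21))/49 + 329/2725 = (2 + 21)*(1/49) + 329*(1/2725) = 23*(1/49) + 329/2725 = 23/49 + 329/2725 = 78796/133525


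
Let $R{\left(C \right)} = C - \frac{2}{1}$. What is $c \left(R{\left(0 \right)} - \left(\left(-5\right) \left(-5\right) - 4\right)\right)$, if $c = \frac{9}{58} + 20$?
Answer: $- \frac{26887}{58} \approx -463.57$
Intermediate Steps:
$R{\left(C \right)} = -2 + C$ ($R{\left(C \right)} = C - 2 = -2 + C$)
$c = \frac{1169}{58}$ ($c = 9 \cdot \frac{1}{58} + 20 = \frac{9}{58} + 20 = \frac{1169}{58} \approx 20.155$)
$c \left(R{\left(0 \right)} - \left(\left(-5\right) \left(-5\right) - 4\right)\right) = \frac{1169 \left(\left(-2 + 0\right) - \left(\left(-5\right) \left(-5\right) - 4\right)\right)}{58} = \frac{1169 \left(-2 - \left(25 - 4\right)\right)}{58} = \frac{1169 \left(-2 - 21\right)}{58} = \frac{1169}{58} \left(-23\right) = - \frac{26887}{58}$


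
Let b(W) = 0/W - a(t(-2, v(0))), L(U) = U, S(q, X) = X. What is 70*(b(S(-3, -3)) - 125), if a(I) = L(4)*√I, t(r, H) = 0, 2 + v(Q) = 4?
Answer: -8750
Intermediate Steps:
v(Q) = 2 (v(Q) = -2 + 4 = 2)
a(I) = 4*√I
b(W) = 0 (b(W) = 0/W - 4*√0 = 0 - 4*0 = 0 - 1*0 = 0 + 0 = 0)
70*(b(S(-3, -3)) - 125) = 70*(0 - 125) = 70*(-125) = -8750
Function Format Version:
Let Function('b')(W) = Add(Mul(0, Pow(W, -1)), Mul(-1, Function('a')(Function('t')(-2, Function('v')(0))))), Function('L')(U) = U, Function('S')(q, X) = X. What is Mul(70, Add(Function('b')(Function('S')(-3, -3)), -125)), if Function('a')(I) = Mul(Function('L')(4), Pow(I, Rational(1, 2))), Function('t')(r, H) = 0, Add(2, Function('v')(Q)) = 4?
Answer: -8750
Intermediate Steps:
Function('v')(Q) = 2 (Function('v')(Q) = Add(-2, 4) = 2)
Function('a')(I) = Mul(4, Pow(I, Rational(1, 2)))
Function('b')(W) = 0 (Function('b')(W) = Add(Mul(0, Pow(W, -1)), Mul(-1, Mul(4, Pow(0, Rational(1, 2))))) = Add(0, Mul(-1, Mul(4, 0))) = Add(0, Mul(-1, 0)) = Add(0, 0) = 0)
Mul(70, Add(Function('b')(Function('S')(-3, -3)), -125)) = Mul(70, Add(0, -125)) = Mul(70, -125) = -8750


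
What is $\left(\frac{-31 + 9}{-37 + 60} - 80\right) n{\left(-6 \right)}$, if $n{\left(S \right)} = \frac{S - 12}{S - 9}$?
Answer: $- \frac{11172}{115} \approx -97.148$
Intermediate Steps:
$n{\left(S \right)} = \frac{-12 + S}{-9 + S}$
$\left(\frac{-31 + 9}{-37 + 60} - 80\right) n{\left(-6 \right)} = \left(\frac{-31 + 9}{-37 + 60} - 80\right) \frac{-12 - 6}{-9 - 6} = \left(- \frac{22}{23} - 80\right) \frac{1}{-15} \left(-18\right) = \left(\left(-22\right) \frac{1}{23} - 80\right) \left(\left(- \frac{1}{15}\right) \left(-18\right)\right) = \left(- \frac{22}{23} - 80\right) \frac{6}{5} = \left(- \frac{1862}{23}\right) \frac{6}{5} = - \frac{11172}{115}$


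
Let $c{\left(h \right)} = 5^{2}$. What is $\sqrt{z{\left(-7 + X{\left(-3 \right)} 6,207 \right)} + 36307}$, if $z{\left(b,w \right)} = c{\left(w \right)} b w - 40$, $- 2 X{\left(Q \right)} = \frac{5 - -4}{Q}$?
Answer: $\sqrt{46617} \approx 215.91$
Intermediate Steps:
$X{\left(Q \right)} = - \frac{9}{2 Q}$ ($X{\left(Q \right)} = - \frac{\left(5 - -4\right) \frac{1}{Q}}{2} = - \frac{\left(5 + 4\right) \frac{1}{Q}}{2} = - \frac{9 \frac{1}{Q}}{2} = - \frac{9}{2 Q}$)
$c{\left(h \right)} = 25$
$z{\left(b,w \right)} = -40 + 25 b w$ ($z{\left(b,w \right)} = 25 b w - 40 = -40 + 25 b w$)
$\sqrt{z{\left(-7 + X{\left(-3 \right)} 6,207 \right)} + 36307} = \sqrt{\left(-40 + 25 \left(-7 + - \frac{9}{2 \left(-3\right)} 6\right) 207\right) + 36307} = \sqrt{\left(-40 + 25 \left(-7 + \left(- \frac{9}{2}\right) \left(- \frac{1}{3}\right) 6\right) 207\right) + 36307} = \sqrt{\left(-40 + 25 \left(-7 + \frac{3}{2} \cdot 6\right) 207\right) + 36307} = \sqrt{\left(-40 + 25 \left(-7 + 9\right) 207\right) + 36307} = \sqrt{\left(-40 + 25 \cdot 2 \cdot 207\right) + 36307} = \sqrt{\left(-40 + 10350\right) + 36307} = \sqrt{10310 + 36307} = \sqrt{46617}$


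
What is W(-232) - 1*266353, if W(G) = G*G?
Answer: -212529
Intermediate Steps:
W(G) = G²
W(-232) - 1*266353 = (-232)² - 1*266353 = 53824 - 266353 = -212529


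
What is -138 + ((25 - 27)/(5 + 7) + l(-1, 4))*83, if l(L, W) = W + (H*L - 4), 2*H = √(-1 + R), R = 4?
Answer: -911/6 - 83*√3/2 ≈ -223.71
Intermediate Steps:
H = √3/2 (H = √(-1 + 4)/2 = √3/2 ≈ 0.86602)
l(L, W) = -4 + W + L*√3/2 (l(L, W) = W + ((√3/2)*L - 4) = W + (L*√3/2 - 4) = W + (-4 + L*√3/2) = -4 + W + L*√3/2)
-138 + ((25 - 27)/(5 + 7) + l(-1, 4))*83 = -138 + ((25 - 27)/(5 + 7) + (-4 + 4 + (½)*(-1)*√3))*83 = -138 + (-2/12 + (-4 + 4 - √3/2))*83 = -138 + (-2*1/12 - √3/2)*83 = -138 + (-⅙ - √3/2)*83 = -138 + (-83/6 - 83*√3/2) = -911/6 - 83*√3/2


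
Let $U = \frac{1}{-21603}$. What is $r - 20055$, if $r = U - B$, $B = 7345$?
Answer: $- \frac{591922201}{21603} \approx -27400.0$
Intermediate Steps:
$U = - \frac{1}{21603} \approx -4.629 \cdot 10^{-5}$
$r = - \frac{158674036}{21603}$ ($r = - \frac{1}{21603} - 7345 = - \frac{158674036}{21603} \approx -7345.0$)
$r - 20055 = - \frac{158674036}{21603} - 20055 = - \frac{591922201}{21603}$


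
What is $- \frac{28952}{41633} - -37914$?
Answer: $\frac{1578444610}{41633} \approx 37913.0$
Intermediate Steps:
$- \frac{28952}{41633} - -37914 = \left(-28952\right) \frac{1}{41633} + 37914 = - \frac{28952}{41633} + 37914 = \frac{1578444610}{41633}$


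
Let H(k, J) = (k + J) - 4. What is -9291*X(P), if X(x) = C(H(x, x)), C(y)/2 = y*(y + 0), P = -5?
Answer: -3642072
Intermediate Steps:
H(k, J) = -4 + J + k (H(k, J) = (J + k) - 4 = -4 + J + k)
C(y) = 2*y**2 (C(y) = 2*(y*(y + 0)) = 2*(y*y) = 2*y**2)
X(x) = 2*(-4 + 2*x)**2 (X(x) = 2*(-4 + x + x)**2 = 2*(-4 + 2*x)**2)
-9291*X(P) = -74328*(-2 - 5)**2 = -74328*(-7)**2 = -74328*49 = -9291*392 = -3642072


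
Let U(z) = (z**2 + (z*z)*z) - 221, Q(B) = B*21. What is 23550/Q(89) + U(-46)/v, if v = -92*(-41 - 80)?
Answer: 27926457/6935236 ≈ 4.0267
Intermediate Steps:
Q(B) = 21*B
U(z) = -221 + z**2 + z**3 (U(z) = (z**2 + z**2*z) - 221 = (z**2 + z**3) - 221 = -221 + z**2 + z**3)
v = 11132 (v = -92*(-121) = 11132)
23550/Q(89) + U(-46)/v = 23550/((21*89)) + (-221 + (-46)**2 + (-46)**3)/11132 = 23550/1869 + (-221 + 2116 - 97336)*(1/11132) = 23550*(1/1869) - 95441*1/11132 = 7850/623 - 95441/11132 = 27926457/6935236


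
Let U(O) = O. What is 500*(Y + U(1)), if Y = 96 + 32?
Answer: 64500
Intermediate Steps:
Y = 128
500*(Y + U(1)) = 500*(128 + 1) = 500*129 = 64500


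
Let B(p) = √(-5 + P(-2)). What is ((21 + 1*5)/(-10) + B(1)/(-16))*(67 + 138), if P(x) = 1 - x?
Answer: -533 - 205*I*√2/16 ≈ -533.0 - 18.12*I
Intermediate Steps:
B(p) = I*√2 (B(p) = √(-5 + (1 - 1*(-2))) = √(-5 + (1 + 2)) = √(-5 + 3) = √(-2) = I*√2)
((21 + 1*5)/(-10) + B(1)/(-16))*(67 + 138) = ((21 + 1*5)/(-10) + (I*√2)/(-16))*(67 + 138) = ((21 + 5)*(-⅒) + (I*√2)*(-1/16))*205 = (26*(-⅒) - I*√2/16)*205 = (-13/5 - I*√2/16)*205 = -533 - 205*I*√2/16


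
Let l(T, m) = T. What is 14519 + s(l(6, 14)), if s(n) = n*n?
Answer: 14555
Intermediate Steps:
s(n) = n**2
14519 + s(l(6, 14)) = 14519 + 6**2 = 14519 + 36 = 14555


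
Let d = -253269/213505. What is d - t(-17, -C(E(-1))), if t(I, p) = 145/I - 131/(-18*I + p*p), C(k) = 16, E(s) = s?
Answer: 15454266059/2039826770 ≈ 7.5763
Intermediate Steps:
t(I, p) = -131/(p² - 18*I) + 145/I (t(I, p) = 145/I - 131/(-18*I + p²) = 145/I - 131/(p² - 18*I) = -131/(p² - 18*I) + 145/I)
d = -253269/213505 (d = -253269*1/213505 = -253269/213505 ≈ -1.1862)
d - t(-17, -C(E(-1))) = -253269/213505 - (-145*(-1*16)² + 2741*(-17))/((-17)*(-(-1*16)² + 18*(-17))) = -253269/213505 - (-1)*(-145*(-16)² - 46597)/(17*(-1*(-16)² - 306)) = -253269/213505 - (-1)*(-145*256 - 46597)/(17*(-1*256 - 306)) = -253269/213505 - (-1)*(-37120 - 46597)/(17*(-256 - 306)) = -253269/213505 - (-1)*(-83717)/(17*(-562)) = -253269/213505 - (-1)*(-1)*(-83717)/(17*562) = -253269/213505 - 1*(-83717/9554) = -253269/213505 + 83717/9554 = 15454266059/2039826770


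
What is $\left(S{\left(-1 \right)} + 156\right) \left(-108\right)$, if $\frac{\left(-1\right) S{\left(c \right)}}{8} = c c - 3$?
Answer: $-18576$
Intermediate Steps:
$S{\left(c \right)} = 24 - 8 c^{2}$ ($S{\left(c \right)} = - 8 \left(c c - 3\right) = - 8 \left(c^{2} - 3\right) = - 8 \left(-3 + c^{2}\right) = 24 - 8 c^{2}$)
$\left(S{\left(-1 \right)} + 156\right) \left(-108\right) = \left(\left(24 - 8 \left(-1\right)^{2}\right) + 156\right) \left(-108\right) = \left(\left(24 - 8\right) + 156\right) \left(-108\right) = \left(16 + 156\right) \left(-108\right) = 172 \left(-108\right) = -18576$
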